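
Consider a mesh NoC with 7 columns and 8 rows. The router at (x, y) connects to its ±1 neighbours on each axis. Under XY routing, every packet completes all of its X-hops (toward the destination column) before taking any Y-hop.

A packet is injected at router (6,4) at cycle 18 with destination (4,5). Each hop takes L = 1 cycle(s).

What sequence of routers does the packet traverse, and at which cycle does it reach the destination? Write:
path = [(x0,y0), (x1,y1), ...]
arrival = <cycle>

src (6,4)  cyc=18
W→(5,4)  cyc=19
W→(4,4)  cyc=20
N→(4,5)  cyc=21

path = [(6,4), (5,4), (4,4), (4,5)]
arrival = 21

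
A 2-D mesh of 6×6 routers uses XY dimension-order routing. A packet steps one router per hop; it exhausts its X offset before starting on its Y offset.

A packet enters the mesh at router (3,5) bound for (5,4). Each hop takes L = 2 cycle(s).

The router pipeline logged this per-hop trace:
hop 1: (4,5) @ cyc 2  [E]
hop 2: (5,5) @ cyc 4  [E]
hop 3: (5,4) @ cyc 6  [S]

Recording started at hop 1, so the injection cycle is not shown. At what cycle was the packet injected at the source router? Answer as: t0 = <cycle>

The first recorded entry is hop 1 at cycle 2.
So t0 = 2 − 1·2 = 0.

t0 = 0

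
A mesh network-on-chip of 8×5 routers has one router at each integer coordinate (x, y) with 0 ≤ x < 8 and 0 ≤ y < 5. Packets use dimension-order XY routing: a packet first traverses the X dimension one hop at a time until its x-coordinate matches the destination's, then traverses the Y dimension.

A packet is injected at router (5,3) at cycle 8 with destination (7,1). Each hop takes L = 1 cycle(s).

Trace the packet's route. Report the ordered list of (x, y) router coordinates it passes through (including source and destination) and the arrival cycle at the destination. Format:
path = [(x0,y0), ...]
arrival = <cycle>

path = [(5,3), (6,3), (7,3), (7,2), (7,1)]
arrival = 12

t=8: at (5,3)
t=9: at (6,3) after E
t=10: at (7,3) after E
t=11: at (7,2) after S
t=12: at (7,1) after S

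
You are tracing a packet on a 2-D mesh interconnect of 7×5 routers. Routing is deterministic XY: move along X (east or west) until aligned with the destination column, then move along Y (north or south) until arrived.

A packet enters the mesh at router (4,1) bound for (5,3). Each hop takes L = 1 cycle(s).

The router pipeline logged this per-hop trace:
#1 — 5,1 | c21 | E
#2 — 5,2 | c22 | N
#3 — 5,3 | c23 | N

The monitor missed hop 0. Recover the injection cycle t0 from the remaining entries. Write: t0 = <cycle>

t0 = 20

cyc[1] = 21 and cyc[k] = t0 + k·L for every k.
t0 = cyc[1] − L = 21 − 1 = 20.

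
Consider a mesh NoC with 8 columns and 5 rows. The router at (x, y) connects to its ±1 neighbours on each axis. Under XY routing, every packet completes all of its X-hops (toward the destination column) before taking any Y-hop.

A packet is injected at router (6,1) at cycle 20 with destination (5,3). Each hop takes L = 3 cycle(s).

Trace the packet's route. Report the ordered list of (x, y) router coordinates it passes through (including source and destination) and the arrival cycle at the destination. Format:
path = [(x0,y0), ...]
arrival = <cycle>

#0 — 6,1 | c20
#1 — 5,1 | c23 | W
#2 — 5,2 | c26 | N
#3 — 5,3 | c29 | N

path = [(6,1), (5,1), (5,2), (5,3)]
arrival = 29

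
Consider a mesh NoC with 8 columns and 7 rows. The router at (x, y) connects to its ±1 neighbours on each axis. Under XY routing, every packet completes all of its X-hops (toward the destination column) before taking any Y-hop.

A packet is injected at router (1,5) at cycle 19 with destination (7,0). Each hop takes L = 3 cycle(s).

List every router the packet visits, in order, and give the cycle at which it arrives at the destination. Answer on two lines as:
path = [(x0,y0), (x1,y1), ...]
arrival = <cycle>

hop 0: (1,5) @ cyc 19
hop 1: (2,5) @ cyc 22  [E]
hop 2: (3,5) @ cyc 25  [E]
hop 3: (4,5) @ cyc 28  [E]
hop 4: (5,5) @ cyc 31  [E]
hop 5: (6,5) @ cyc 34  [E]
hop 6: (7,5) @ cyc 37  [E]
hop 7: (7,4) @ cyc 40  [S]
hop 8: (7,3) @ cyc 43  [S]
hop 9: (7,2) @ cyc 46  [S]
hop 10: (7,1) @ cyc 49  [S]
hop 11: (7,0) @ cyc 52  [S]

path = [(1,5), (2,5), (3,5), (4,5), (5,5), (6,5), (7,5), (7,4), (7,3), (7,2), (7,1), (7,0)]
arrival = 52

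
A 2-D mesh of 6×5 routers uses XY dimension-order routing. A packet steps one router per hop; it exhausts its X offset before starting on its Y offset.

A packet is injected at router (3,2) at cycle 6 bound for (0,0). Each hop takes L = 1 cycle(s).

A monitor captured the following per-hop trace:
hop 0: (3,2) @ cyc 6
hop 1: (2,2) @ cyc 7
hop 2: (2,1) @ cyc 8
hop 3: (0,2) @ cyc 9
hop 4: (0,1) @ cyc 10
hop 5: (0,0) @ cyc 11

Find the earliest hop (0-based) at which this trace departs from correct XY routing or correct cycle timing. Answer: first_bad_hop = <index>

first_bad_hop = 2

hop 1: step (-1,+0), +1 cyc — ok
hop 2: step (+0,-1), +1 cyc — BAD: Y-move but x=2≠0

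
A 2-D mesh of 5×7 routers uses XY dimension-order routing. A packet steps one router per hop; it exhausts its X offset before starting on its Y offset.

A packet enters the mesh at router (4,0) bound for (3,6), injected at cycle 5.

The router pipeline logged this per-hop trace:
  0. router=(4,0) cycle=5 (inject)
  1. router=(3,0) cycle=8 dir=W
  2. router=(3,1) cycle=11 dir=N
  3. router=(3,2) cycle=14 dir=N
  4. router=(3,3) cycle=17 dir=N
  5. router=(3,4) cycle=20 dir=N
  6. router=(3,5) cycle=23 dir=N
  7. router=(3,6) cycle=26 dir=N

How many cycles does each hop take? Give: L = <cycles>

From hop 0 (5) to hop 1 (8): +3 cycles.
One hop costs L cycles, so L = 3.

L = 3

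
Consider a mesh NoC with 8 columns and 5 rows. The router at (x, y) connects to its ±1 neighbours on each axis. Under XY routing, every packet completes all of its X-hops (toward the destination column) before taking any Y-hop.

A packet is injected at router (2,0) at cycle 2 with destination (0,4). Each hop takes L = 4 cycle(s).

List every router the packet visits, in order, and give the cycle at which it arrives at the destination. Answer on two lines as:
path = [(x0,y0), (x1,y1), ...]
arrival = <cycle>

#0 — 2,0 | c2
#1 — 1,0 | c6 | W
#2 — 0,0 | c10 | W
#3 — 0,1 | c14 | N
#4 — 0,2 | c18 | N
#5 — 0,3 | c22 | N
#6 — 0,4 | c26 | N

path = [(2,0), (1,0), (0,0), (0,1), (0,2), (0,3), (0,4)]
arrival = 26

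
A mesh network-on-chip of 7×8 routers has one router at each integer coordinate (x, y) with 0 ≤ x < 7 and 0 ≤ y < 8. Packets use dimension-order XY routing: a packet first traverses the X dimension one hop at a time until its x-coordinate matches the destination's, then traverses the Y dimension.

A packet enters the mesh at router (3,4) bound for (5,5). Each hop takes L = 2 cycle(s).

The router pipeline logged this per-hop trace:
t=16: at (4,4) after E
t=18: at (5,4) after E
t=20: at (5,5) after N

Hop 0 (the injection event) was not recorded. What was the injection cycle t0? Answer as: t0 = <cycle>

Hop 1 reached at cycle 16; hop k is at t0 + k·L.
Subtract one hop: t0 = 16 − 2 = 14.

t0 = 14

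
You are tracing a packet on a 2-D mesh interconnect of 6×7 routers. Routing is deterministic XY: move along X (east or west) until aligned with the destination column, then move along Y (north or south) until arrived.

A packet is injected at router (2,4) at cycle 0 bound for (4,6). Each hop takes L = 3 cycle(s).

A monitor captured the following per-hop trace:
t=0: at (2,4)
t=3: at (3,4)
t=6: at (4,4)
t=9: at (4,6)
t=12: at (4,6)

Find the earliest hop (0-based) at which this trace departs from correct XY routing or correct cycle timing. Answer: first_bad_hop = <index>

first_bad_hop = 3

hop 1: step (+1,+0), +3 cyc — ok
hop 2: step (+1,+0), +3 cyc — ok
hop 3: step (+0,+2), +3 cyc — BAD: non-unit step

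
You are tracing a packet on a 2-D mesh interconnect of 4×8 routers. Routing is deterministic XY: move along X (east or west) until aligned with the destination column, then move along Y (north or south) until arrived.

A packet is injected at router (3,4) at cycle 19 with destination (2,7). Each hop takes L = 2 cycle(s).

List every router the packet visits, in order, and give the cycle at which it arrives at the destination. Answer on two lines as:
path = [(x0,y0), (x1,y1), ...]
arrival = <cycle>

path = [(3,4), (2,4), (2,5), (2,6), (2,7)]
arrival = 27

src (3,4)  cyc=19
W→(2,4)  cyc=21
N→(2,5)  cyc=23
N→(2,6)  cyc=25
N→(2,7)  cyc=27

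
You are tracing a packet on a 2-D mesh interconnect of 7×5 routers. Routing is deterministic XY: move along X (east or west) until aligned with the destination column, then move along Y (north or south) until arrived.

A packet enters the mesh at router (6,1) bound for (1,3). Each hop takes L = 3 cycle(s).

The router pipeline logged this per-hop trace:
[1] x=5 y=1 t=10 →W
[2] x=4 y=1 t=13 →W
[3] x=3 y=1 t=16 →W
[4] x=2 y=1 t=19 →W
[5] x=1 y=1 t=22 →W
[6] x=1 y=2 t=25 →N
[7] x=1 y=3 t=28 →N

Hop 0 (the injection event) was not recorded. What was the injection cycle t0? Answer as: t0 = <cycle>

t0 = 7

Hop 1 reached at cycle 10; hop k is at t0 + k·L.
t0 = cyc[1] − L = 10 − 3 = 7.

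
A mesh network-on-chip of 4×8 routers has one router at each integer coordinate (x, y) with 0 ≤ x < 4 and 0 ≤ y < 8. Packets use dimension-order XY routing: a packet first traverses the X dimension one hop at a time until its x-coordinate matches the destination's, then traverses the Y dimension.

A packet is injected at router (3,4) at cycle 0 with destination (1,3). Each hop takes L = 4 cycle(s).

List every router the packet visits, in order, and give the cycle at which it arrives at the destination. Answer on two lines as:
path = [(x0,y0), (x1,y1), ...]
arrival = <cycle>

[0] x=3 y=4 t=0
[1] x=2 y=4 t=4 →W
[2] x=1 y=4 t=8 →W
[3] x=1 y=3 t=12 →S

path = [(3,4), (2,4), (1,4), (1,3)]
arrival = 12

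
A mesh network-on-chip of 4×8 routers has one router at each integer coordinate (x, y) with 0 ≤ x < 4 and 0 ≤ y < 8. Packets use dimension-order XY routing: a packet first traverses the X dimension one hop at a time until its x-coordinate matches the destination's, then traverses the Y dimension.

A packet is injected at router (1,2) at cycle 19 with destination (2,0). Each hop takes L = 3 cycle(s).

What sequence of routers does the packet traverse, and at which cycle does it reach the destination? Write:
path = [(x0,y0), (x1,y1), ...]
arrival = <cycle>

t=19: at (1,2)
t=22: at (2,2) after E
t=25: at (2,1) after S
t=28: at (2,0) after S

path = [(1,2), (2,2), (2,1), (2,0)]
arrival = 28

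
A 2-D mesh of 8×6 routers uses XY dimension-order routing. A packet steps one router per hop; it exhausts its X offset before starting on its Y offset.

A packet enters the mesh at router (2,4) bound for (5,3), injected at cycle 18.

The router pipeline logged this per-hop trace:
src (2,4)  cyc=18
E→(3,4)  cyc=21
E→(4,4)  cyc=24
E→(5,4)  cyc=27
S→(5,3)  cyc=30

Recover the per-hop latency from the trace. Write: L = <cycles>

L = 3

From hop 0 (18) to hop 1 (21): +3 cycles.
Each hop adds L, hence L = 3.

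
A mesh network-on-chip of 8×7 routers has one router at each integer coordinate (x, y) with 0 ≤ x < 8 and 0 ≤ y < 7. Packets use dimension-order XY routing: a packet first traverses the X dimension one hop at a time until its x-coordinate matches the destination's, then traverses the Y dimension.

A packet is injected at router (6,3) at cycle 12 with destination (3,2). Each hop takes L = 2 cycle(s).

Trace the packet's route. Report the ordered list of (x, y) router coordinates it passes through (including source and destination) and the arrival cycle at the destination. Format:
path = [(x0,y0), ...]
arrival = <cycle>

hop 0: (6,3) @ cyc 12
hop 1: (5,3) @ cyc 14  [W]
hop 2: (4,3) @ cyc 16  [W]
hop 3: (3,3) @ cyc 18  [W]
hop 4: (3,2) @ cyc 20  [S]

path = [(6,3), (5,3), (4,3), (3,3), (3,2)]
arrival = 20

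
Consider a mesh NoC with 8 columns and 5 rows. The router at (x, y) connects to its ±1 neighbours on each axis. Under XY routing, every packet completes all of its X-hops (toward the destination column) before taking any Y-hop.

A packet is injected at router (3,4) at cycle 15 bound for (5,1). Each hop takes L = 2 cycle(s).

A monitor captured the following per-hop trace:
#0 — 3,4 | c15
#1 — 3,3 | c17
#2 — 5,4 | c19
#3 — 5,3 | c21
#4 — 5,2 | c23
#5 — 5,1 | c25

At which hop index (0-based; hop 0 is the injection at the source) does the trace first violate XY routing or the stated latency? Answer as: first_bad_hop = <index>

first_bad_hop = 1

hop 1: step (+0,-1), +2 cyc — BAD: Y-move but x=3≠5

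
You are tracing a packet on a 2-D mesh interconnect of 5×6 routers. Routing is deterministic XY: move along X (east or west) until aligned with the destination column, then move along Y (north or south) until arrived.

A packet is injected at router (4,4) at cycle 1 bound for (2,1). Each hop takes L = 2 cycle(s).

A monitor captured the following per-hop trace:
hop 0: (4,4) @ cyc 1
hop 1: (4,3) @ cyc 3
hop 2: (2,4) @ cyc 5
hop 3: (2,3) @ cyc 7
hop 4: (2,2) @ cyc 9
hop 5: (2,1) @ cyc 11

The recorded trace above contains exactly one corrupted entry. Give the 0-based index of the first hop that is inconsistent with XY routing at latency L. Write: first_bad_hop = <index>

first_bad_hop = 1

hop 1: step (+0,-1), +2 cyc — BAD: Y-move but x=4≠2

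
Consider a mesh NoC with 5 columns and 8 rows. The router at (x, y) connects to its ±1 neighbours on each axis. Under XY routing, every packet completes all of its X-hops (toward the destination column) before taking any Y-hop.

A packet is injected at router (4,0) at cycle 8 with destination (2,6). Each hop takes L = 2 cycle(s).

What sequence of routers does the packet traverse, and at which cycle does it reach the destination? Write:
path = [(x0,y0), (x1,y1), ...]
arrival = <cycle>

#0 — 4,0 | c8
#1 — 3,0 | c10 | W
#2 — 2,0 | c12 | W
#3 — 2,1 | c14 | N
#4 — 2,2 | c16 | N
#5 — 2,3 | c18 | N
#6 — 2,4 | c20 | N
#7 — 2,5 | c22 | N
#8 — 2,6 | c24 | N

path = [(4,0), (3,0), (2,0), (2,1), (2,2), (2,3), (2,4), (2,5), (2,6)]
arrival = 24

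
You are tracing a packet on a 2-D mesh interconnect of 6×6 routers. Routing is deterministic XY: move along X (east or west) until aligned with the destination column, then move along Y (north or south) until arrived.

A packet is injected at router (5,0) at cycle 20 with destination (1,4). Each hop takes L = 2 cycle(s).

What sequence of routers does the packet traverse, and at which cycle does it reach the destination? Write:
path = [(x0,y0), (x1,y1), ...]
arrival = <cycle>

#0 — 5,0 | c20
#1 — 4,0 | c22 | W
#2 — 3,0 | c24 | W
#3 — 2,0 | c26 | W
#4 — 1,0 | c28 | W
#5 — 1,1 | c30 | N
#6 — 1,2 | c32 | N
#7 — 1,3 | c34 | N
#8 — 1,4 | c36 | N

path = [(5,0), (4,0), (3,0), (2,0), (1,0), (1,1), (1,2), (1,3), (1,4)]
arrival = 36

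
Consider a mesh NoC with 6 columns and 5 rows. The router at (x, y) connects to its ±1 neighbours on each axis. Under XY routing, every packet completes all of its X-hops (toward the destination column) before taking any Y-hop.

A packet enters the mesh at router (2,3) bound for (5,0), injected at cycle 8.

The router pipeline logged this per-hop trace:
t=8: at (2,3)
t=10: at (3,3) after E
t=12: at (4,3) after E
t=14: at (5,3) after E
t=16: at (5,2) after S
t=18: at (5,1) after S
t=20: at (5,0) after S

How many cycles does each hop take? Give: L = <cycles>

L = 2

Δcyc across hop 0→1: 10 − 8 = 2.
Each hop adds L, hence L = 2.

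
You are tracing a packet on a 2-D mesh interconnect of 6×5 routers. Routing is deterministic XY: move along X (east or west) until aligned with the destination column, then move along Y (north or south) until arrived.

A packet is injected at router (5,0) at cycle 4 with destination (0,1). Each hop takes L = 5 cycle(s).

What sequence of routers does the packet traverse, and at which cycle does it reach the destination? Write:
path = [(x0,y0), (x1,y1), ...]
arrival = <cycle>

src (5,0)  cyc=4
W→(4,0)  cyc=9
W→(3,0)  cyc=14
W→(2,0)  cyc=19
W→(1,0)  cyc=24
W→(0,0)  cyc=29
N→(0,1)  cyc=34

path = [(5,0), (4,0), (3,0), (2,0), (1,0), (0,0), (0,1)]
arrival = 34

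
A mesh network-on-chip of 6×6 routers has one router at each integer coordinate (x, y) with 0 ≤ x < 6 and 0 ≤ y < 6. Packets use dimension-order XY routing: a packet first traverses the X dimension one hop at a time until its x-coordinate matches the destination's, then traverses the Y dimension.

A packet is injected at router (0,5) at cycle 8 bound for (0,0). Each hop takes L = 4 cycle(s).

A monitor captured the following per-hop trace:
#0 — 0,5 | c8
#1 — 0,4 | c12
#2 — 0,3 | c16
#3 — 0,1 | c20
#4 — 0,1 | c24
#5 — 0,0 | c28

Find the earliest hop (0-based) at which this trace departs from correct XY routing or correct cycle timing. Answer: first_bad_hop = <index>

first_bad_hop = 3

[1] (+0,-1) / 4c ⇒ ok
[2] (+0,-1) / 4c ⇒ ok
[3] (+0,-2) / 4c ⇒ BAD: non-unit step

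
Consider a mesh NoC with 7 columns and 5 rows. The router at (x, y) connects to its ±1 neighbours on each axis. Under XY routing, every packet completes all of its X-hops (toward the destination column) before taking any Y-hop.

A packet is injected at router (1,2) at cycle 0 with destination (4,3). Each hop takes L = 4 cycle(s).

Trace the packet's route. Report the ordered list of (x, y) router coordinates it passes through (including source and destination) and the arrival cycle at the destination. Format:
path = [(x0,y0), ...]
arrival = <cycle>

path = [(1,2), (2,2), (3,2), (4,2), (4,3)]
arrival = 16

hop 0: (1,2) @ cyc 0
hop 1: (2,2) @ cyc 4  [E]
hop 2: (3,2) @ cyc 8  [E]
hop 3: (4,2) @ cyc 12  [E]
hop 4: (4,3) @ cyc 16  [N]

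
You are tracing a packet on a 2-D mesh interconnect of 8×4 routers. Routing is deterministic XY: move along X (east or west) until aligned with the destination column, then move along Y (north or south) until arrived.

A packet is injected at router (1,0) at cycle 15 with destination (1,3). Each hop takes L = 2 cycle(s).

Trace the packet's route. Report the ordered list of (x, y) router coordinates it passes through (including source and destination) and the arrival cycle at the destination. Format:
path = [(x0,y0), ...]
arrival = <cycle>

path = [(1,0), (1,1), (1,2), (1,3)]
arrival = 21

#0 — 1,0 | c15
#1 — 1,1 | c17 | N
#2 — 1,2 | c19 | N
#3 — 1,3 | c21 | N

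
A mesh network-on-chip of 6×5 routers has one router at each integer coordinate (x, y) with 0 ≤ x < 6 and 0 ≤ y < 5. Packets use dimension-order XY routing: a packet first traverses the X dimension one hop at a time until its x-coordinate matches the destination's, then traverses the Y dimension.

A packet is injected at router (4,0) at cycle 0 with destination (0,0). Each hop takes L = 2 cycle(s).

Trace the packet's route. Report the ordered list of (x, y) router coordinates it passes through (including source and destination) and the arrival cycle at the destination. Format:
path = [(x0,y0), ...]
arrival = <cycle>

t=0: at (4,0)
t=2: at (3,0) after W
t=4: at (2,0) after W
t=6: at (1,0) after W
t=8: at (0,0) after W

path = [(4,0), (3,0), (2,0), (1,0), (0,0)]
arrival = 8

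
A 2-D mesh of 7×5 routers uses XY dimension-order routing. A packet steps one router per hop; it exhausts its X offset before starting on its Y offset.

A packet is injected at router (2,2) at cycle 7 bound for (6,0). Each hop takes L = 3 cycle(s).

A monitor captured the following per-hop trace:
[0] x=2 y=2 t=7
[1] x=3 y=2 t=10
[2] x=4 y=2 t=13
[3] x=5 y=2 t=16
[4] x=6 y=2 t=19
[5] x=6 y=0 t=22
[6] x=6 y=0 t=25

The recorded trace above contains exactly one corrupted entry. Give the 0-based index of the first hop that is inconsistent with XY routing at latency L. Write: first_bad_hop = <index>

first_bad_hop = 5

[1] (+1,+0) / 3c ⇒ ok
[2] (+1,+0) / 3c ⇒ ok
[3] (+1,+0) / 3c ⇒ ok
[4] (+1,+0) / 3c ⇒ ok
[5] (+0,-2) / 3c ⇒ BAD: non-unit step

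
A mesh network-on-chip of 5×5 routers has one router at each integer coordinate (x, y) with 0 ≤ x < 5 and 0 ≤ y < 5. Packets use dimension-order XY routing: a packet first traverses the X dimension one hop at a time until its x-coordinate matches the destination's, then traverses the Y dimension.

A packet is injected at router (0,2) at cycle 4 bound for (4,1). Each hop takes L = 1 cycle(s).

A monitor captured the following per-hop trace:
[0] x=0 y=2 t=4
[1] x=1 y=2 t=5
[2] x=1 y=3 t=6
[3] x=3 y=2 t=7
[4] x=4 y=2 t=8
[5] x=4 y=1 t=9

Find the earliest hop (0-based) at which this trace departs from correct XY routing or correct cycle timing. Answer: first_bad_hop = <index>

check 1→ d=(1,0) cyc+1: ok
check 2→ d=(0,1) cyc+1: BAD: Y-move but x=1≠4

first_bad_hop = 2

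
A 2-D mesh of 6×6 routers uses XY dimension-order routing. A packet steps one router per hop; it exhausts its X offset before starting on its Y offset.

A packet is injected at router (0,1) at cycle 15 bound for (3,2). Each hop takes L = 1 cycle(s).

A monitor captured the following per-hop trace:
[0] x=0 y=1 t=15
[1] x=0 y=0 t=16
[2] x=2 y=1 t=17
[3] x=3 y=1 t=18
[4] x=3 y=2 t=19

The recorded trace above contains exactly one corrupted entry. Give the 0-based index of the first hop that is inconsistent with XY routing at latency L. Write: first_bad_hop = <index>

hop 1: step (+0,-1), +1 cyc — BAD: Y-move but x=0≠3

first_bad_hop = 1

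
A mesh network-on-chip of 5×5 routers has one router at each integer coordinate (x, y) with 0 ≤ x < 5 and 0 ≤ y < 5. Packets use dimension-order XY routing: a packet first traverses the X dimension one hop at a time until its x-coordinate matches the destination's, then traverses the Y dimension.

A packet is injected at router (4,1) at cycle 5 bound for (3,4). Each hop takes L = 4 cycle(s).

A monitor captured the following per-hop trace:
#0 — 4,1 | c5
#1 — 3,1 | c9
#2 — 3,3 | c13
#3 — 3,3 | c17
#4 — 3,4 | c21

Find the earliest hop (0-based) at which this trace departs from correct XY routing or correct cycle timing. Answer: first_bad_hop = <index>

first_bad_hop = 2

check 1→ d=(-1,0) cyc+4: ok
check 2→ d=(0,2) cyc+4: BAD: non-unit step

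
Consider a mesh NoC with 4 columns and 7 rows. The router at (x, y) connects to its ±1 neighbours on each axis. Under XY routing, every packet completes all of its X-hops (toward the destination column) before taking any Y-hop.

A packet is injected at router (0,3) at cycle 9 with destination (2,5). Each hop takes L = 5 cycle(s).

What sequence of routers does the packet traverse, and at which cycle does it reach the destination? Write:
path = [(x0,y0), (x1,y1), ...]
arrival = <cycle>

path = [(0,3), (1,3), (2,3), (2,4), (2,5)]
arrival = 29

t=9: at (0,3)
t=14: at (1,3) after E
t=19: at (2,3) after E
t=24: at (2,4) after N
t=29: at (2,5) after N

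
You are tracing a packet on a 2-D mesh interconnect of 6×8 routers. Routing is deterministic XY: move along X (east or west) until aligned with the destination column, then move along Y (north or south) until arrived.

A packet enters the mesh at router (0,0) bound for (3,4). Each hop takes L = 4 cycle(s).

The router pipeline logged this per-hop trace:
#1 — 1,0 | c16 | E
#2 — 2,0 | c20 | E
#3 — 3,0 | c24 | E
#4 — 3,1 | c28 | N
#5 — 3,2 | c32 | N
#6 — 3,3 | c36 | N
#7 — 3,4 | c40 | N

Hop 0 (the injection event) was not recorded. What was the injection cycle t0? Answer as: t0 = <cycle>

Hop 1 reached at cycle 16; hop k is at t0 + k·L.
Subtract one hop: t0 = 16 − 4 = 12.

t0 = 12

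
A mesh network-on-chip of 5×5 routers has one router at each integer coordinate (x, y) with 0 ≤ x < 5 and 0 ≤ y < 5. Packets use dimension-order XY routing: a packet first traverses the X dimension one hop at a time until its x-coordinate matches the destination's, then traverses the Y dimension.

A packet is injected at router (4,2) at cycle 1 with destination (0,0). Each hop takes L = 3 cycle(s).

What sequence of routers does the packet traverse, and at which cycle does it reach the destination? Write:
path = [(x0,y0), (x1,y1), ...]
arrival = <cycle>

path = [(4,2), (3,2), (2,2), (1,2), (0,2), (0,1), (0,0)]
arrival = 19

t=1: at (4,2)
t=4: at (3,2) after W
t=7: at (2,2) after W
t=10: at (1,2) after W
t=13: at (0,2) after W
t=16: at (0,1) after S
t=19: at (0,0) after S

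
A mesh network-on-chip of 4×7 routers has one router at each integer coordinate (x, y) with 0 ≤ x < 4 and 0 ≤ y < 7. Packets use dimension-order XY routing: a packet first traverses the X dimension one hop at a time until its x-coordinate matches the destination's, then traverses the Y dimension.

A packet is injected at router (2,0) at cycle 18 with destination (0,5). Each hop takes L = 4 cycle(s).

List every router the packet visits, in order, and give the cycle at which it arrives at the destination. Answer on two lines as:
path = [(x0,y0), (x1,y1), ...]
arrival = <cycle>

t=18: at (2,0)
t=22: at (1,0) after W
t=26: at (0,0) after W
t=30: at (0,1) after N
t=34: at (0,2) after N
t=38: at (0,3) after N
t=42: at (0,4) after N
t=46: at (0,5) after N

path = [(2,0), (1,0), (0,0), (0,1), (0,2), (0,3), (0,4), (0,5)]
arrival = 46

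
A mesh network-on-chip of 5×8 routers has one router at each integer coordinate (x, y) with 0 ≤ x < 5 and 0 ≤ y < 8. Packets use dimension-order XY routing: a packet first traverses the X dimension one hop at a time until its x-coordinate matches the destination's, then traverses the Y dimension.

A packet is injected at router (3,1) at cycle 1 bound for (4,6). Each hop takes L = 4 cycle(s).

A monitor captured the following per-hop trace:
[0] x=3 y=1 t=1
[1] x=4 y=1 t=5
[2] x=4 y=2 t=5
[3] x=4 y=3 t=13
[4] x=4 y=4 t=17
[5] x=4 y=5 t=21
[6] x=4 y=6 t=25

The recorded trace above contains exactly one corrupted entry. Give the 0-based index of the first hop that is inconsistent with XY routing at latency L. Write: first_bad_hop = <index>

  1: Δx=+1 Δy=+0 Δt=4 [ok]
  2: Δx=+0 Δy=+1 Δt=0 [BAD: Δcyc=0≠L]

first_bad_hop = 2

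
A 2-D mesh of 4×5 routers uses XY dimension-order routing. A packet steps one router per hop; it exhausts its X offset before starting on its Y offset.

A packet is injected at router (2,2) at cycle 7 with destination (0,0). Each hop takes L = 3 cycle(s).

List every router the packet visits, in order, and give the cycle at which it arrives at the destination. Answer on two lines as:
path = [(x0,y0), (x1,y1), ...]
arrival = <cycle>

path = [(2,2), (1,2), (0,2), (0,1), (0,0)]
arrival = 19

  0. router=(2,2) cycle=7 (inject)
  1. router=(1,2) cycle=10 dir=W
  2. router=(0,2) cycle=13 dir=W
  3. router=(0,1) cycle=16 dir=S
  4. router=(0,0) cycle=19 dir=S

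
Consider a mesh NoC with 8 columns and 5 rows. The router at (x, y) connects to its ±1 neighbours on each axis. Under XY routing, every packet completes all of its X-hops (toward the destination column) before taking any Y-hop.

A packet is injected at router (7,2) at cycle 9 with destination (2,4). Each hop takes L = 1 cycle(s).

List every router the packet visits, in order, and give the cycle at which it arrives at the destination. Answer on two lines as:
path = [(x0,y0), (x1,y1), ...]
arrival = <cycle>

path = [(7,2), (6,2), (5,2), (4,2), (3,2), (2,2), (2,3), (2,4)]
arrival = 16

t=9: at (7,2)
t=10: at (6,2) after W
t=11: at (5,2) after W
t=12: at (4,2) after W
t=13: at (3,2) after W
t=14: at (2,2) after W
t=15: at (2,3) after N
t=16: at (2,4) after N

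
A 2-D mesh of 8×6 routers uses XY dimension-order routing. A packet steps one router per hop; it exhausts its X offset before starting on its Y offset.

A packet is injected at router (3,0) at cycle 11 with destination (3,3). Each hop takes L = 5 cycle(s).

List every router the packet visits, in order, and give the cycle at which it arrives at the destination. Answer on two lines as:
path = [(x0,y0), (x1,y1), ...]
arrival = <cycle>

[0] x=3 y=0 t=11
[1] x=3 y=1 t=16 →N
[2] x=3 y=2 t=21 →N
[3] x=3 y=3 t=26 →N

path = [(3,0), (3,1), (3,2), (3,3)]
arrival = 26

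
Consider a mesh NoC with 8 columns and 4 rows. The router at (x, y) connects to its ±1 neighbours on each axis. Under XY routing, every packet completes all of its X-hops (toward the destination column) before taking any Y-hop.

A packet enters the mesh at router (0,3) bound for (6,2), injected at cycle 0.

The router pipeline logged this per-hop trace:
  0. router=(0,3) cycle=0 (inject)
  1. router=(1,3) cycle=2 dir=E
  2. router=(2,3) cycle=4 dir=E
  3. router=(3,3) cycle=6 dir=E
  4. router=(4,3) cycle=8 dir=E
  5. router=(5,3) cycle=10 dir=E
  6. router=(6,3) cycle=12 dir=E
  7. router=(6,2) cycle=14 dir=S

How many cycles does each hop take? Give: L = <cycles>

Δcyc across hop 0→1: 2 − 0 = 2.
Each hop adds L, hence L = 2.

L = 2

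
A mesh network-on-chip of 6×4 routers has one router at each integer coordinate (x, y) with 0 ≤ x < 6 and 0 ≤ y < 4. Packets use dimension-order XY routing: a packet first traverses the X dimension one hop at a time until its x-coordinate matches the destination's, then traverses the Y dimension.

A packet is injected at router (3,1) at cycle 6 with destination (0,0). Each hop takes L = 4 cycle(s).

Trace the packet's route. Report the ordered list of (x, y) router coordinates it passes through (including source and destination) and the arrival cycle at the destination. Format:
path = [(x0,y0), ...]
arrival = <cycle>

src (3,1)  cyc=6
W→(2,1)  cyc=10
W→(1,1)  cyc=14
W→(0,1)  cyc=18
S→(0,0)  cyc=22

path = [(3,1), (2,1), (1,1), (0,1), (0,0)]
arrival = 22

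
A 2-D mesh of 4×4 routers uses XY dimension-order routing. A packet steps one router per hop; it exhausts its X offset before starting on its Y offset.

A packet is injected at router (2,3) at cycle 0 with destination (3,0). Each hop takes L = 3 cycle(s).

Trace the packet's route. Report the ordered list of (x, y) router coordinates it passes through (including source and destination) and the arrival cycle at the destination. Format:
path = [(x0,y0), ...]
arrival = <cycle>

path = [(2,3), (3,3), (3,2), (3,1), (3,0)]
arrival = 12

hop 0: (2,3) @ cyc 0
hop 1: (3,3) @ cyc 3  [E]
hop 2: (3,2) @ cyc 6  [S]
hop 3: (3,1) @ cyc 9  [S]
hop 4: (3,0) @ cyc 12  [S]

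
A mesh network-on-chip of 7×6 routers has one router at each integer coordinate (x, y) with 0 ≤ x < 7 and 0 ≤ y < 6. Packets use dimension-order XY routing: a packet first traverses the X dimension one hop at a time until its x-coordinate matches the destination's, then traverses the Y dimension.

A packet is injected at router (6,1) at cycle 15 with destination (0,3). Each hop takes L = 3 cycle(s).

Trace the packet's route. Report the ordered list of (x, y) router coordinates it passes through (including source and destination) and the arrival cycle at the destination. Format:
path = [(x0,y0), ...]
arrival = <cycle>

path = [(6,1), (5,1), (4,1), (3,1), (2,1), (1,1), (0,1), (0,2), (0,3)]
arrival = 39

#0 — 6,1 | c15
#1 — 5,1 | c18 | W
#2 — 4,1 | c21 | W
#3 — 3,1 | c24 | W
#4 — 2,1 | c27 | W
#5 — 1,1 | c30 | W
#6 — 0,1 | c33 | W
#7 — 0,2 | c36 | N
#8 — 0,3 | c39 | N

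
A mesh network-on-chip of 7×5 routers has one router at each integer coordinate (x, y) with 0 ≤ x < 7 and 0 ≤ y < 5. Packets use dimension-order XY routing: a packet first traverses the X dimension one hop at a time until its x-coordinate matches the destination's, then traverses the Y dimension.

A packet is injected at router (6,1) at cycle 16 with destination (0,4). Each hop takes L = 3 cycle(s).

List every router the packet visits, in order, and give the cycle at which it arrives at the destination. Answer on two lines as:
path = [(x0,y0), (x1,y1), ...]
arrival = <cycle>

path = [(6,1), (5,1), (4,1), (3,1), (2,1), (1,1), (0,1), (0,2), (0,3), (0,4)]
arrival = 43

t=16: at (6,1)
t=19: at (5,1) after W
t=22: at (4,1) after W
t=25: at (3,1) after W
t=28: at (2,1) after W
t=31: at (1,1) after W
t=34: at (0,1) after W
t=37: at (0,2) after N
t=40: at (0,3) after N
t=43: at (0,4) after N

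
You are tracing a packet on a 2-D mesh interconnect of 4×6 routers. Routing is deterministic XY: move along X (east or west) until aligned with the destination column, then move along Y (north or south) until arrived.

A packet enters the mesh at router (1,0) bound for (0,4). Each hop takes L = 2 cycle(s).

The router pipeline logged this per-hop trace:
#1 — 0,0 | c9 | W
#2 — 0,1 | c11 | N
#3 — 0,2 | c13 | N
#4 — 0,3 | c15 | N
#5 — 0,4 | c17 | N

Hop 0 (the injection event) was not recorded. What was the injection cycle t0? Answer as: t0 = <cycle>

t0 = 7

At hop 1 the cycle is 9; in general cyc_k = t0 + kL.
Subtract one hop: t0 = 9 − 2 = 7.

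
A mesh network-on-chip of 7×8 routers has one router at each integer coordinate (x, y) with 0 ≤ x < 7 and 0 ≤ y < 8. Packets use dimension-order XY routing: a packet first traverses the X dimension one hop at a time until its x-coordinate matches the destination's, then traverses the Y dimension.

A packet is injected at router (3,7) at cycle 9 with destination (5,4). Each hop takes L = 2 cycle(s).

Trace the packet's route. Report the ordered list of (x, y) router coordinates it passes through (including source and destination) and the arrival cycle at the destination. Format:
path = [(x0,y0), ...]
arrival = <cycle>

#0 — 3,7 | c9
#1 — 4,7 | c11 | E
#2 — 5,7 | c13 | E
#3 — 5,6 | c15 | S
#4 — 5,5 | c17 | S
#5 — 5,4 | c19 | S

path = [(3,7), (4,7), (5,7), (5,6), (5,5), (5,4)]
arrival = 19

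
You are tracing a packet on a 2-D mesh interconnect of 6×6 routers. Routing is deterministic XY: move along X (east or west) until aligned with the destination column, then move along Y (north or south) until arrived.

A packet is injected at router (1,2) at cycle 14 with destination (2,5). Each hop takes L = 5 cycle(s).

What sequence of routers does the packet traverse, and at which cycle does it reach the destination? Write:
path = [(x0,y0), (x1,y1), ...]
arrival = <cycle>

path = [(1,2), (2,2), (2,3), (2,4), (2,5)]
arrival = 34

#0 — 1,2 | c14
#1 — 2,2 | c19 | E
#2 — 2,3 | c24 | N
#3 — 2,4 | c29 | N
#4 — 2,5 | c34 | N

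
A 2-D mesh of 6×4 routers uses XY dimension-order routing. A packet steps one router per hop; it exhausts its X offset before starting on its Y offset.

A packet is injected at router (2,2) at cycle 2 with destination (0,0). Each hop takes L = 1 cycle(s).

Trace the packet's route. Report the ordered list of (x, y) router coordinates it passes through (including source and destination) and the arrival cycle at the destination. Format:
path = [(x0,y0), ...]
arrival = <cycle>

[0] x=2 y=2 t=2
[1] x=1 y=2 t=3 →W
[2] x=0 y=2 t=4 →W
[3] x=0 y=1 t=5 →S
[4] x=0 y=0 t=6 →S

path = [(2,2), (1,2), (0,2), (0,1), (0,0)]
arrival = 6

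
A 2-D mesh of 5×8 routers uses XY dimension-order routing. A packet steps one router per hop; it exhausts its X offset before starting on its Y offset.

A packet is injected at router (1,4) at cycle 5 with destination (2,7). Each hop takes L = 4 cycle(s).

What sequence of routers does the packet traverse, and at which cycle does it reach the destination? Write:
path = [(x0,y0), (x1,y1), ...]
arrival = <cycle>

path = [(1,4), (2,4), (2,5), (2,6), (2,7)]
arrival = 21

  0. router=(1,4) cycle=5 (inject)
  1. router=(2,4) cycle=9 dir=E
  2. router=(2,5) cycle=13 dir=N
  3. router=(2,6) cycle=17 dir=N
  4. router=(2,7) cycle=21 dir=N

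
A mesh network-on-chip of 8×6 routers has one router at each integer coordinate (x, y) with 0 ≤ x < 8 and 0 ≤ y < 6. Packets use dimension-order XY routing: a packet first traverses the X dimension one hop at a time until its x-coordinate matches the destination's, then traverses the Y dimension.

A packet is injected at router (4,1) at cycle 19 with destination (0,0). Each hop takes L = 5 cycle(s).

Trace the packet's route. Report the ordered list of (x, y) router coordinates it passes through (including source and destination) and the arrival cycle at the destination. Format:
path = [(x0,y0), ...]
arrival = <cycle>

t=19: at (4,1)
t=24: at (3,1) after W
t=29: at (2,1) after W
t=34: at (1,1) after W
t=39: at (0,1) after W
t=44: at (0,0) after S

path = [(4,1), (3,1), (2,1), (1,1), (0,1), (0,0)]
arrival = 44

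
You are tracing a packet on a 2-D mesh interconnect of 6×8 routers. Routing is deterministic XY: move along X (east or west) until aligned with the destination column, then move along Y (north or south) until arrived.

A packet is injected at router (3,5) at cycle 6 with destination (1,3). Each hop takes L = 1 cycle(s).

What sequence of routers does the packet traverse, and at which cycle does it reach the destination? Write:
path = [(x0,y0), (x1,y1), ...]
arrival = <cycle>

path = [(3,5), (2,5), (1,5), (1,4), (1,3)]
arrival = 10

  0. router=(3,5) cycle=6 (inject)
  1. router=(2,5) cycle=7 dir=W
  2. router=(1,5) cycle=8 dir=W
  3. router=(1,4) cycle=9 dir=S
  4. router=(1,3) cycle=10 dir=S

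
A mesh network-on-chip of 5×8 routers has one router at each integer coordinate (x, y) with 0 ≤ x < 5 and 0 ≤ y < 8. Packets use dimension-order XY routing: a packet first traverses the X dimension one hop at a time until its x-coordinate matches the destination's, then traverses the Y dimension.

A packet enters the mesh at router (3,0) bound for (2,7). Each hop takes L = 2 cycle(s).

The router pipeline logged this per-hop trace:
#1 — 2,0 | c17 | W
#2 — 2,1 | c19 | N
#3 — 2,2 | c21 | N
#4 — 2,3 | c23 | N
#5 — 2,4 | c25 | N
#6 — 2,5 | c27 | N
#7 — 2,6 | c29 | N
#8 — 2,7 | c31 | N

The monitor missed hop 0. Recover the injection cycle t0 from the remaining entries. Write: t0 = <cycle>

cyc[1] = 17 and cyc[k] = t0 + k·L for every k.
t0 = cyc[1] − L = 17 − 2 = 15.

t0 = 15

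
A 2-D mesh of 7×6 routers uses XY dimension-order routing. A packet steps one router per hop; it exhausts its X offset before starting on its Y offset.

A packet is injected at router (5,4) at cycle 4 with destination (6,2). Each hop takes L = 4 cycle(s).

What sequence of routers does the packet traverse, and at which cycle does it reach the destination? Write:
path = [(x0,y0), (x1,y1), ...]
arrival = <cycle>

src (5,4)  cyc=4
E→(6,4)  cyc=8
S→(6,3)  cyc=12
S→(6,2)  cyc=16

path = [(5,4), (6,4), (6,3), (6,2)]
arrival = 16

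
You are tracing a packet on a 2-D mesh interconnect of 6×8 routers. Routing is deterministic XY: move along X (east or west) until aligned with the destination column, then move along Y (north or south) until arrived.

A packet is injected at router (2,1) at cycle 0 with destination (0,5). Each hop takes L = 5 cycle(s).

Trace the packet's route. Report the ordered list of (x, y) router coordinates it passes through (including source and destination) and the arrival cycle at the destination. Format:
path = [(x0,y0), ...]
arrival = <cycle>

hop 0: (2,1) @ cyc 0
hop 1: (1,1) @ cyc 5  [W]
hop 2: (0,1) @ cyc 10  [W]
hop 3: (0,2) @ cyc 15  [N]
hop 4: (0,3) @ cyc 20  [N]
hop 5: (0,4) @ cyc 25  [N]
hop 6: (0,5) @ cyc 30  [N]

path = [(2,1), (1,1), (0,1), (0,2), (0,3), (0,4), (0,5)]
arrival = 30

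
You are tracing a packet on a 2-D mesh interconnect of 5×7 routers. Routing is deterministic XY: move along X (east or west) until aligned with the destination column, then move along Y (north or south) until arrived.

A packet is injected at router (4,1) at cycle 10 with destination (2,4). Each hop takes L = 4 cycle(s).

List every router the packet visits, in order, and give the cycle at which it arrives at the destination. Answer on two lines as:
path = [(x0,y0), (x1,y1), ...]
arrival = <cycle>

#0 — 4,1 | c10
#1 — 3,1 | c14 | W
#2 — 2,1 | c18 | W
#3 — 2,2 | c22 | N
#4 — 2,3 | c26 | N
#5 — 2,4 | c30 | N

path = [(4,1), (3,1), (2,1), (2,2), (2,3), (2,4)]
arrival = 30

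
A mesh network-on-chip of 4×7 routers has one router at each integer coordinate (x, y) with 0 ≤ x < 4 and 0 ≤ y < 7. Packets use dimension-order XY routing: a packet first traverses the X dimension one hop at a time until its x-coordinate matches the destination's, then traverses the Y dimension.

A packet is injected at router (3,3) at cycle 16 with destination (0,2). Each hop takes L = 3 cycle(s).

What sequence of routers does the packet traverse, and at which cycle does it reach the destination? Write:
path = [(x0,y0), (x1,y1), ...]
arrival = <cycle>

[0] x=3 y=3 t=16
[1] x=2 y=3 t=19 →W
[2] x=1 y=3 t=22 →W
[3] x=0 y=3 t=25 →W
[4] x=0 y=2 t=28 →S

path = [(3,3), (2,3), (1,3), (0,3), (0,2)]
arrival = 28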